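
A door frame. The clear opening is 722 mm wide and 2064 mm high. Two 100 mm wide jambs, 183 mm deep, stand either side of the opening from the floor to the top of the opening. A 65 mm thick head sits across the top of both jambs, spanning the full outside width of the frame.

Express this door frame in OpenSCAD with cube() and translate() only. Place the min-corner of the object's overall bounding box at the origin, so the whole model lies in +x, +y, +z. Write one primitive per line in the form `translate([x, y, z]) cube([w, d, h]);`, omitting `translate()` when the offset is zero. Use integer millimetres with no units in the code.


cube([100, 183, 2064]);
translate([822, 0, 0]) cube([100, 183, 2064]);
translate([0, 0, 2064]) cube([922, 183, 65]);


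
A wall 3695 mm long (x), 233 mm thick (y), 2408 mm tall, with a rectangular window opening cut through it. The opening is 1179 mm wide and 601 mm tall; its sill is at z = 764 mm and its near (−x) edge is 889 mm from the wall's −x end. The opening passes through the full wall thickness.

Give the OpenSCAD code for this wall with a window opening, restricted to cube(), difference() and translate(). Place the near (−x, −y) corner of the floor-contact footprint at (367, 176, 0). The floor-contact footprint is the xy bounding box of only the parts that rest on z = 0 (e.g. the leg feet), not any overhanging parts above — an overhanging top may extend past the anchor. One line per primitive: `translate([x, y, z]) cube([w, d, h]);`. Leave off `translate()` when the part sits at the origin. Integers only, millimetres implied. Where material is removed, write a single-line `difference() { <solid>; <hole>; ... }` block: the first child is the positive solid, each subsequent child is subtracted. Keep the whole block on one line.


difference() { translate([367, 176, 0]) cube([3695, 233, 2408]); translate([1256, 176, 764]) cube([1179, 233, 601]); }


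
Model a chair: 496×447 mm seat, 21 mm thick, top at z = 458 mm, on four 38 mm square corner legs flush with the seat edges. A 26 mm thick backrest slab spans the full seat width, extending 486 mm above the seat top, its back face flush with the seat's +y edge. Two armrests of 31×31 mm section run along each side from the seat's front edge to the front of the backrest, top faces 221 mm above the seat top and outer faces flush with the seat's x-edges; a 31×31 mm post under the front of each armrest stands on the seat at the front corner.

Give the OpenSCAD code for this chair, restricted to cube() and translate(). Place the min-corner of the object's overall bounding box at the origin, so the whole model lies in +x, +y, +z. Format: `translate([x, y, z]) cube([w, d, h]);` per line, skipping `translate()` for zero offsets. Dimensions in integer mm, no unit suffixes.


// leg_h = 458 - 21 = 437
// arm post h = 221 - 31 = 190
translate([0, 0, 437]) cube([496, 447, 21]);
cube([38, 38, 437]);
translate([458, 0, 0]) cube([38, 38, 437]);
translate([0, 409, 0]) cube([38, 38, 437]);
translate([458, 409, 0]) cube([38, 38, 437]);
translate([0, 421, 458]) cube([496, 26, 486]);
translate([0, 0, 648]) cube([31, 421, 31]);
translate([465, 0, 648]) cube([31, 421, 31]);
translate([0, 0, 458]) cube([31, 31, 190]);
translate([465, 0, 458]) cube([31, 31, 190]);


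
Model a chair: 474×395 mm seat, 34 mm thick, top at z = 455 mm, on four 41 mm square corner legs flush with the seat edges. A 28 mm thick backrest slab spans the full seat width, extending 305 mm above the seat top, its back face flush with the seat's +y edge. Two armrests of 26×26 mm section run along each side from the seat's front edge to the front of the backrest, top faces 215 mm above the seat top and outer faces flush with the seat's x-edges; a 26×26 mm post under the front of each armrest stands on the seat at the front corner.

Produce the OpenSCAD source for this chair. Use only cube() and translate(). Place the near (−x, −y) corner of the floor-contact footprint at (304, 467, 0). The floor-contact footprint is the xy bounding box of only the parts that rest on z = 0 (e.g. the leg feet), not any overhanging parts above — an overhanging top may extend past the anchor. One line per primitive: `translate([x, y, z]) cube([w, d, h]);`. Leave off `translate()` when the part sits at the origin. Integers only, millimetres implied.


// leg_h = 455 - 34 = 421
// arm post h = 215 - 26 = 189
translate([304, 467, 421]) cube([474, 395, 34]);
translate([304, 467, 0]) cube([41, 41, 421]);
translate([737, 467, 0]) cube([41, 41, 421]);
translate([304, 821, 0]) cube([41, 41, 421]);
translate([737, 821, 0]) cube([41, 41, 421]);
translate([304, 834, 455]) cube([474, 28, 305]);
translate([304, 467, 644]) cube([26, 367, 26]);
translate([752, 467, 644]) cube([26, 367, 26]);
translate([304, 467, 455]) cube([26, 26, 189]);
translate([752, 467, 455]) cube([26, 26, 189]);


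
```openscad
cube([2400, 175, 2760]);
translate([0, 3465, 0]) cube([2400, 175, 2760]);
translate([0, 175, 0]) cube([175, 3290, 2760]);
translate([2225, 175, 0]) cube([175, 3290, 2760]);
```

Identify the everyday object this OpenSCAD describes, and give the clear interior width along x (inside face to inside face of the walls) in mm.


A house (or room) frame. The interior width is 2050 mm.

Four 2760 mm walls enclosing a rectangle with no floor or roof — a room or house frame. Outside width is 2400 mm and wall thickness is 175 mm, so the interior width is 2400 − 2 × 175 = 2050 mm.


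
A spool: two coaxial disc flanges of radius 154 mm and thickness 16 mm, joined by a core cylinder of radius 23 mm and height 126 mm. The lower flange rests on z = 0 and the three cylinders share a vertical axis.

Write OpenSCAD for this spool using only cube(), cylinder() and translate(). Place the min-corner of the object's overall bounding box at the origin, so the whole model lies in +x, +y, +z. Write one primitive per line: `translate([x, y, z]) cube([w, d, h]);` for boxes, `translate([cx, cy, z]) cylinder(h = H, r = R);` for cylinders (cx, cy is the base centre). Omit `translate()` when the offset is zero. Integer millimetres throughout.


translate([154, 154, 0]) cylinder(h = 16, r = 154);
translate([154, 154, 16]) cylinder(h = 126, r = 23);
translate([154, 154, 142]) cylinder(h = 16, r = 154);


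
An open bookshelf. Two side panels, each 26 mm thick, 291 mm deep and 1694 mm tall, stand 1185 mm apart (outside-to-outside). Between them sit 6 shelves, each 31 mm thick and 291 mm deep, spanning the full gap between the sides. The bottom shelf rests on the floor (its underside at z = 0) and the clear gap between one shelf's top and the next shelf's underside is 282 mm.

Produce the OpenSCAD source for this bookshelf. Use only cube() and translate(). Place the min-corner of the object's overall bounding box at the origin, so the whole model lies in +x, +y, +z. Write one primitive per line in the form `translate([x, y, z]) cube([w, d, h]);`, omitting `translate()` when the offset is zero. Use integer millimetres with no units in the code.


cube([26, 291, 1694]);
translate([1159, 0, 0]) cube([26, 291, 1694]);
translate([26, 0, 0]) cube([1133, 291, 31]);
translate([26, 0, 313]) cube([1133, 291, 31]);
translate([26, 0, 626]) cube([1133, 291, 31]);
translate([26, 0, 939]) cube([1133, 291, 31]);
translate([26, 0, 1252]) cube([1133, 291, 31]);
translate([26, 0, 1565]) cube([1133, 291, 31]);


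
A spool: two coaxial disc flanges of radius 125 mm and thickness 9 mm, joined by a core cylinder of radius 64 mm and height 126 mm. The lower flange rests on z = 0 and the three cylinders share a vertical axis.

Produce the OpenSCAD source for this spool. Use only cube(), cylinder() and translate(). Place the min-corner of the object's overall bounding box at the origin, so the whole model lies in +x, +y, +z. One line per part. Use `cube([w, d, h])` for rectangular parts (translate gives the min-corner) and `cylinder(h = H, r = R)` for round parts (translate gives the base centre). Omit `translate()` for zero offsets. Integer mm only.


translate([125, 125, 0]) cylinder(h = 9, r = 125);
translate([125, 125, 9]) cylinder(h = 126, r = 64);
translate([125, 125, 135]) cylinder(h = 9, r = 125);


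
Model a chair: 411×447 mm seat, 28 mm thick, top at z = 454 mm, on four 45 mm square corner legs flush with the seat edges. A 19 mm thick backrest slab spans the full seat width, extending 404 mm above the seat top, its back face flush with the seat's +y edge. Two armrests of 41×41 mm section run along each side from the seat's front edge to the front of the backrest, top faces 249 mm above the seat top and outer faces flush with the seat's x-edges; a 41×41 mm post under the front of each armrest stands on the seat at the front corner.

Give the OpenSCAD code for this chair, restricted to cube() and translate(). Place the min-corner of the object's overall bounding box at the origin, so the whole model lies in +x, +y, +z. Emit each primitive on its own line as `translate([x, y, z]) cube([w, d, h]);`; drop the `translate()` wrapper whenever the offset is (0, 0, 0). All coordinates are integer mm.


translate([0, 0, 426]) cube([411, 447, 28]);
cube([45, 45, 426]);
translate([366, 0, 0]) cube([45, 45, 426]);
translate([0, 402, 0]) cube([45, 45, 426]);
translate([366, 402, 0]) cube([45, 45, 426]);
translate([0, 428, 454]) cube([411, 19, 404]);
translate([0, 0, 662]) cube([41, 428, 41]);
translate([370, 0, 662]) cube([41, 428, 41]);
translate([0, 0, 454]) cube([41, 41, 208]);
translate([370, 0, 454]) cube([41, 41, 208]);


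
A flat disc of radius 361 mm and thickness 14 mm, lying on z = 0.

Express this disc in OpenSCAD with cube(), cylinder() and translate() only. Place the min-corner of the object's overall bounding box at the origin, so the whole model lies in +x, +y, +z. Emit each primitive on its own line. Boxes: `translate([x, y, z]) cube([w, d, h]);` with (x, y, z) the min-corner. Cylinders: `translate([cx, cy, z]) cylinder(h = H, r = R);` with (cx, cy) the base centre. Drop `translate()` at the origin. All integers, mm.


translate([361, 361, 0]) cylinder(h = 14, r = 361);


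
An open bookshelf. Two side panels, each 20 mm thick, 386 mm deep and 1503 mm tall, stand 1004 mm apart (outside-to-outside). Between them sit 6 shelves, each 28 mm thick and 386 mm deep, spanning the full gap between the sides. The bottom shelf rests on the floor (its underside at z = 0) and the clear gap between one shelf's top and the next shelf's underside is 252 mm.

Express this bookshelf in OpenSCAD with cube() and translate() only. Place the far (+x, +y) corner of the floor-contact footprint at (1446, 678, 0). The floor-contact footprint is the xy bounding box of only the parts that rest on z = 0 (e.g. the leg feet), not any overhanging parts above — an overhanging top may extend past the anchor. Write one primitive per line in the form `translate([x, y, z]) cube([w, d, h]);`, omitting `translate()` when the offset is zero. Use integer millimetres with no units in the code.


translate([442, 292, 0]) cube([20, 386, 1503]);
translate([1426, 292, 0]) cube([20, 386, 1503]);
translate([462, 292, 0]) cube([964, 386, 28]);
translate([462, 292, 280]) cube([964, 386, 28]);
translate([462, 292, 560]) cube([964, 386, 28]);
translate([462, 292, 840]) cube([964, 386, 28]);
translate([462, 292, 1120]) cube([964, 386, 28]);
translate([462, 292, 1400]) cube([964, 386, 28]);


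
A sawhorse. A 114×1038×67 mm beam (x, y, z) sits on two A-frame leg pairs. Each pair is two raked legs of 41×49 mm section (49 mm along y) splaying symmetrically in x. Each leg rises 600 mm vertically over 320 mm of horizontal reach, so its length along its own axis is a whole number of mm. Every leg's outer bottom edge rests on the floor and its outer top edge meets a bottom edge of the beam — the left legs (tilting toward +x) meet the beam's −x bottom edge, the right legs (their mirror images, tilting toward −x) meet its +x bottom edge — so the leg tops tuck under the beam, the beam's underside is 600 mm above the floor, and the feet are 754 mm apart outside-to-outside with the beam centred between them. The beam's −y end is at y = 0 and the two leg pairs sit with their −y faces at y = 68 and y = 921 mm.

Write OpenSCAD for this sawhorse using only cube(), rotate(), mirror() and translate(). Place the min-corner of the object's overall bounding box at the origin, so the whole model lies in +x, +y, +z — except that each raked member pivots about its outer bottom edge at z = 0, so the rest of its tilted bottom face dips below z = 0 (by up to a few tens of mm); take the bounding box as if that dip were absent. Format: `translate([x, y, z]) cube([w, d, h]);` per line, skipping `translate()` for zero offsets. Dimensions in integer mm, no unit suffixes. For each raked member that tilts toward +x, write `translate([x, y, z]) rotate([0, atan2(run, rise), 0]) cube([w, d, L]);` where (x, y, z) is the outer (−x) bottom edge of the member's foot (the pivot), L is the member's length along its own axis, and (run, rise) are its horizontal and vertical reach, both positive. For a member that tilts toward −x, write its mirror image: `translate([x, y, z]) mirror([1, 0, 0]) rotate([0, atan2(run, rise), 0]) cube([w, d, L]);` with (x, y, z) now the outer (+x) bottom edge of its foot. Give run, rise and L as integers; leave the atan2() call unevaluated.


translate([320, 0, 600]) cube([114, 1038, 67]);
translate([0, 68, 0]) rotate([0, atan2(320, 600), 0]) cube([41, 49, 680]);
translate([754, 68, 0]) mirror([1, 0, 0]) rotate([0, atan2(320, 600), 0]) cube([41, 49, 680]);
translate([0, 921, 0]) rotate([0, atan2(320, 600), 0]) cube([41, 49, 680]);
translate([754, 921, 0]) mirror([1, 0, 0]) rotate([0, atan2(320, 600), 0]) cube([41, 49, 680]);


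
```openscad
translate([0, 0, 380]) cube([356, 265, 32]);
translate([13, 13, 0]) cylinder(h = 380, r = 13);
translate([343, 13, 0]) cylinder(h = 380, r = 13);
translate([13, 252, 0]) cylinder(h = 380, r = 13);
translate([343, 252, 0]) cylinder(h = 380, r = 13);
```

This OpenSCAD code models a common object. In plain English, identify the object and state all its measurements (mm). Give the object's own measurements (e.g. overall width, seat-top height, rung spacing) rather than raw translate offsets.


A four-legged stool. The seat is a 356×265×32 mm slab whose top surface is at z = 412 mm; four round legs, each 26 mm in diameter, run from the floor (z = 0) to the underside of the seat, each leg's axis is inset half a diameter from the nearest pair of seat edges (so the leg's bounding box is flush with the corner).


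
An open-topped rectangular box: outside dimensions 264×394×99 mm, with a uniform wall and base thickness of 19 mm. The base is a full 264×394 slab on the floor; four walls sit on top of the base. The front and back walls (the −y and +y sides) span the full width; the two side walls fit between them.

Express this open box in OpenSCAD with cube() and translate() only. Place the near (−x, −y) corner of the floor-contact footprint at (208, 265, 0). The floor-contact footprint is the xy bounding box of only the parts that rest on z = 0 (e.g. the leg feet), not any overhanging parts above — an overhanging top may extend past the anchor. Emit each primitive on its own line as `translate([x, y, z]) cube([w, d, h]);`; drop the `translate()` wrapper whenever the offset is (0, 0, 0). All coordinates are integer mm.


translate([208, 265, 0]) cube([264, 394, 19]);
translate([208, 265, 19]) cube([264, 19, 80]);
translate([208, 640, 19]) cube([264, 19, 80]);
translate([208, 284, 19]) cube([19, 356, 80]);
translate([453, 284, 19]) cube([19, 356, 80]);


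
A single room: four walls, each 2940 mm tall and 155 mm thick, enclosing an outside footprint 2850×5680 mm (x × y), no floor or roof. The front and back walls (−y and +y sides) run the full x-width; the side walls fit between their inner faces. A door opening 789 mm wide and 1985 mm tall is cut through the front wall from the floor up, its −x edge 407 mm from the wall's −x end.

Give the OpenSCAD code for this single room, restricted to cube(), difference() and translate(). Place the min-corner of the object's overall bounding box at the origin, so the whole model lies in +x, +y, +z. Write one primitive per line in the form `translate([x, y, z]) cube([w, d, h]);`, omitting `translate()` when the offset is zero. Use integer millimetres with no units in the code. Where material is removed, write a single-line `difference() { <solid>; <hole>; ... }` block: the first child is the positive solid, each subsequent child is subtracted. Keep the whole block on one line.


difference() { cube([2850, 155, 2940]); translate([407, 0, 0]) cube([789, 155, 1985]); }
translate([0, 5525, 0]) cube([2850, 155, 2940]);
translate([0, 155, 0]) cube([155, 5370, 2940]);
translate([2695, 155, 0]) cube([155, 5370, 2940]);


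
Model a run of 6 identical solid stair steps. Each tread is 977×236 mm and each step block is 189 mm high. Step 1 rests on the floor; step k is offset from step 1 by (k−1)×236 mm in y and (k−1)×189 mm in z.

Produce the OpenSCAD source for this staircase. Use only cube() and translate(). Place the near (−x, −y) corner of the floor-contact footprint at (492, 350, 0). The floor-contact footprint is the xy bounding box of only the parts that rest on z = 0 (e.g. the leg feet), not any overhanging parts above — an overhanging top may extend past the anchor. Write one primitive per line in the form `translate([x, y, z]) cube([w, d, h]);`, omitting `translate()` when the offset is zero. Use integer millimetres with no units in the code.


translate([492, 350, 0]) cube([977, 236, 189]);
translate([492, 586, 189]) cube([977, 236, 189]);
translate([492, 822, 378]) cube([977, 236, 189]);
translate([492, 1058, 567]) cube([977, 236, 189]);
translate([492, 1294, 756]) cube([977, 236, 189]);
translate([492, 1530, 945]) cube([977, 236, 189]);


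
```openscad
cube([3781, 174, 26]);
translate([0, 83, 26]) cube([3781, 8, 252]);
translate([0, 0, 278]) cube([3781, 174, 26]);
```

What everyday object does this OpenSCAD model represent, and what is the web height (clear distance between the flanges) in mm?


An I-beam. The web height is 252 mm.

Two wide flanges with a thin centred web — an I-beam. Overall 304 mm minus two 26 mm flanges gives a web of 304 − 2·26 = 252 mm.


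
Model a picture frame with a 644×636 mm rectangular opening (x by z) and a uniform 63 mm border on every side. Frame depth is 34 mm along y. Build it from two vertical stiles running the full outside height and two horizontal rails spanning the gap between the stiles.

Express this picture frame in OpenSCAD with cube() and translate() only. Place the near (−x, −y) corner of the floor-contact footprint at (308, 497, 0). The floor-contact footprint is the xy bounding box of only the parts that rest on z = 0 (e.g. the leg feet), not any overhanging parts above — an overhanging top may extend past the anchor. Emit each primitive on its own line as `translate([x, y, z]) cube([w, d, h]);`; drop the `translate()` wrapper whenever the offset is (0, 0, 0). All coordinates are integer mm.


translate([308, 497, 0]) cube([63, 34, 762]);
translate([1015, 497, 0]) cube([63, 34, 762]);
translate([371, 497, 0]) cube([644, 34, 63]);
translate([371, 497, 699]) cube([644, 34, 63]);


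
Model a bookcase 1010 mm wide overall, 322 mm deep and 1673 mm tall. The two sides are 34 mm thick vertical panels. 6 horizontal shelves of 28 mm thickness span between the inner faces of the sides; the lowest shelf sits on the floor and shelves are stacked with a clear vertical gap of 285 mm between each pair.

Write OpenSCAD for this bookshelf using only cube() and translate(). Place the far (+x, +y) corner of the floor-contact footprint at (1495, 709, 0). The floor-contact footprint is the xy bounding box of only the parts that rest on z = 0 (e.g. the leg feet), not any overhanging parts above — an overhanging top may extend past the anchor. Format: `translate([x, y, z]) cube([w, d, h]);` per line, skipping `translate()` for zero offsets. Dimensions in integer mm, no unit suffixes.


translate([485, 387, 0]) cube([34, 322, 1673]);
translate([1461, 387, 0]) cube([34, 322, 1673]);
translate([519, 387, 0]) cube([942, 322, 28]);
translate([519, 387, 313]) cube([942, 322, 28]);
translate([519, 387, 626]) cube([942, 322, 28]);
translate([519, 387, 939]) cube([942, 322, 28]);
translate([519, 387, 1252]) cube([942, 322, 28]);
translate([519, 387, 1565]) cube([942, 322, 28]);


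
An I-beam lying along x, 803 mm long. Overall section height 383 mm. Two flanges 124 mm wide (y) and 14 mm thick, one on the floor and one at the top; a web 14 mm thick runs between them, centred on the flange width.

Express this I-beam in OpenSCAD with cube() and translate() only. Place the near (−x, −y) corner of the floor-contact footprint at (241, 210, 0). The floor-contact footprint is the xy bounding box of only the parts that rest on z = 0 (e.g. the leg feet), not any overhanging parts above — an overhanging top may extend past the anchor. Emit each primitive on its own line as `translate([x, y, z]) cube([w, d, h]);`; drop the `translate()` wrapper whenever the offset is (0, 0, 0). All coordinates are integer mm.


translate([241, 210, 0]) cube([803, 124, 14]);
translate([241, 265, 14]) cube([803, 14, 355]);
translate([241, 210, 369]) cube([803, 124, 14]);


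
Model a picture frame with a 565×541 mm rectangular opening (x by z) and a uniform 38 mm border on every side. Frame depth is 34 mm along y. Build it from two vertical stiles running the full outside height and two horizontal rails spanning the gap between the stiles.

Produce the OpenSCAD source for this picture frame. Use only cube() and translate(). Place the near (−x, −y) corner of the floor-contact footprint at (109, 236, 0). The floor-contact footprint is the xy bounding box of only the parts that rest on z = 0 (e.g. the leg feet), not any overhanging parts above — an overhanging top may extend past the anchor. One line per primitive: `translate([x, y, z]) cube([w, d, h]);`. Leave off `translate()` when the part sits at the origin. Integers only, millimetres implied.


translate([109, 236, 0]) cube([38, 34, 617]);
translate([712, 236, 0]) cube([38, 34, 617]);
translate([147, 236, 0]) cube([565, 34, 38]);
translate([147, 236, 579]) cube([565, 34, 38]);


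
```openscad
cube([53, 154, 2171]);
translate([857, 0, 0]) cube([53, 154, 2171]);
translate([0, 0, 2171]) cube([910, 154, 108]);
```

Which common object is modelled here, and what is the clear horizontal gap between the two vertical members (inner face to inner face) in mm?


A door frame. The clear opening width is 804 mm.

Two 2171 mm tall posts with a header on top — a door frame. The left jamb is 53 mm wide at x = 0; the right jamb starts at x = 857. The clear opening is 857 − 53 = 804 mm.


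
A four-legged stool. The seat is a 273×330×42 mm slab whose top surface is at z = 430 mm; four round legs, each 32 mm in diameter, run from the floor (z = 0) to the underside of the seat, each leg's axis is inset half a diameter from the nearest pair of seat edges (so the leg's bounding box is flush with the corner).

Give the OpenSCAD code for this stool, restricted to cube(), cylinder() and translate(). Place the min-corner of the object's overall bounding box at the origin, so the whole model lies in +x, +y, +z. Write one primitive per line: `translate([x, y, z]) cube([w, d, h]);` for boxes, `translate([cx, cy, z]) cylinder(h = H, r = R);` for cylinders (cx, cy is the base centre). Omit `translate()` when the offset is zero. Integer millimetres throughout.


translate([0, 0, 388]) cube([273, 330, 42]);
translate([16, 16, 0]) cylinder(h = 388, r = 16);
translate([257, 16, 0]) cylinder(h = 388, r = 16);
translate([16, 314, 0]) cylinder(h = 388, r = 16);
translate([257, 314, 0]) cylinder(h = 388, r = 16);


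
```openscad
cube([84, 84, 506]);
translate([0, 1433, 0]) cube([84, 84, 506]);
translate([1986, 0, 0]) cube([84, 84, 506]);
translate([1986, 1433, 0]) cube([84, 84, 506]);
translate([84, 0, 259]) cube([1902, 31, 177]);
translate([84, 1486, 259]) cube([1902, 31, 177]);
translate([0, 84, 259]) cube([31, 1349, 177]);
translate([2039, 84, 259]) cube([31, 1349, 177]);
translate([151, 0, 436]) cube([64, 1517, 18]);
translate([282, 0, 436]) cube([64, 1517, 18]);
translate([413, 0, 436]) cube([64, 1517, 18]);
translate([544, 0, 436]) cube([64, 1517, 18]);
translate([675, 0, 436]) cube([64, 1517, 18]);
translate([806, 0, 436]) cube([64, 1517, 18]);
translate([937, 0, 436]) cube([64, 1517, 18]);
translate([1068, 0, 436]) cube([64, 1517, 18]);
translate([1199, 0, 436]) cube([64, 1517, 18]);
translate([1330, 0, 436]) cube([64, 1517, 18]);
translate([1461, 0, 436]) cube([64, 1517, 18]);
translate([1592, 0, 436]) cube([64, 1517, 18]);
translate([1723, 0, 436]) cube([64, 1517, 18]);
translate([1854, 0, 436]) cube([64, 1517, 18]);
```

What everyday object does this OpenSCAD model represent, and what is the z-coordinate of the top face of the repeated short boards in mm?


A bed frame. The slat-top height is 454 mm.

Four posts, four rails, and a row of slats — a bed frame. Slats sit on the rails at z = 259 + 177 = 436; with slat thickness 18, the top is 454 mm.


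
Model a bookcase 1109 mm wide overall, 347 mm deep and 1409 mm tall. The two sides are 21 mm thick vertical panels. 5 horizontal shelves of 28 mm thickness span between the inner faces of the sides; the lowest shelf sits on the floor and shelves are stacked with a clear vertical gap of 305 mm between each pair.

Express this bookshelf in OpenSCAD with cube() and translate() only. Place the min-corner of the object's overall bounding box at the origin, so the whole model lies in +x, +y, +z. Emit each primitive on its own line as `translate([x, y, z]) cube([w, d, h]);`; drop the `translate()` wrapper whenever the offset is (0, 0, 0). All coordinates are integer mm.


cube([21, 347, 1409]);
translate([1088, 0, 0]) cube([21, 347, 1409]);
translate([21, 0, 0]) cube([1067, 347, 28]);
translate([21, 0, 333]) cube([1067, 347, 28]);
translate([21, 0, 666]) cube([1067, 347, 28]);
translate([21, 0, 999]) cube([1067, 347, 28]);
translate([21, 0, 1332]) cube([1067, 347, 28]);


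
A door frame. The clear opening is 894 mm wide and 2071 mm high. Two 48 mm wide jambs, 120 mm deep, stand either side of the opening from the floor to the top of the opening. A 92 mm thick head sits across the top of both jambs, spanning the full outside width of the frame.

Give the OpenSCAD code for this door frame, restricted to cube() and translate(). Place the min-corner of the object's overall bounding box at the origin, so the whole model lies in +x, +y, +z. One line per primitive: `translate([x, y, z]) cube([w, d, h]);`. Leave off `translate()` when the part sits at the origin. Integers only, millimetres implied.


cube([48, 120, 2071]);
translate([942, 0, 0]) cube([48, 120, 2071]);
translate([0, 0, 2071]) cube([990, 120, 92]);


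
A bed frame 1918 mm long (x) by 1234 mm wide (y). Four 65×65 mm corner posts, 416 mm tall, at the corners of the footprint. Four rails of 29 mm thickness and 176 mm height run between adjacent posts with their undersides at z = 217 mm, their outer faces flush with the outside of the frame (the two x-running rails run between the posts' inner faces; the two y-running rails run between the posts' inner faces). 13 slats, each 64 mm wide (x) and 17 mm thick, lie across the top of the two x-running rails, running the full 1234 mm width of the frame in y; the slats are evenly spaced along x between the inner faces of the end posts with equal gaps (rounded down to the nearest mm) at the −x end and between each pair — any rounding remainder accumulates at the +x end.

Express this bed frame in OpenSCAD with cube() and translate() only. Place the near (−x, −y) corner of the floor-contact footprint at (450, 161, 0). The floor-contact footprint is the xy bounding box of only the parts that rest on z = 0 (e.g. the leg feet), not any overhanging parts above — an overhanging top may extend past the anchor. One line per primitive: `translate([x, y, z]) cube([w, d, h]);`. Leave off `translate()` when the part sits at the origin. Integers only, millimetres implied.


translate([450, 161, 0]) cube([65, 65, 416]);
translate([450, 1330, 0]) cube([65, 65, 416]);
translate([2303, 161, 0]) cube([65, 65, 416]);
translate([2303, 1330, 0]) cube([65, 65, 416]);
translate([515, 161, 217]) cube([1788, 29, 176]);
translate([515, 1366, 217]) cube([1788, 29, 176]);
translate([450, 226, 217]) cube([29, 1104, 176]);
translate([2339, 226, 217]) cube([29, 1104, 176]);
translate([583, 161, 393]) cube([64, 1234, 17]);
translate([715, 161, 393]) cube([64, 1234, 17]);
translate([847, 161, 393]) cube([64, 1234, 17]);
translate([979, 161, 393]) cube([64, 1234, 17]);
translate([1111, 161, 393]) cube([64, 1234, 17]);
translate([1243, 161, 393]) cube([64, 1234, 17]);
translate([1375, 161, 393]) cube([64, 1234, 17]);
translate([1507, 161, 393]) cube([64, 1234, 17]);
translate([1639, 161, 393]) cube([64, 1234, 17]);
translate([1771, 161, 393]) cube([64, 1234, 17]);
translate([1903, 161, 393]) cube([64, 1234, 17]);
translate([2035, 161, 393]) cube([64, 1234, 17]);
translate([2167, 161, 393]) cube([64, 1234, 17]);


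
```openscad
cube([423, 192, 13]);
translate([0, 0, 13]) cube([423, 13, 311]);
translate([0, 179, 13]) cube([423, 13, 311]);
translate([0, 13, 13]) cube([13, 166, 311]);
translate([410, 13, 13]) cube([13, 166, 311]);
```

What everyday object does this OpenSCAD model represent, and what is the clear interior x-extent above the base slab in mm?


An open box. The internal width is 397 mm.

A 423×192 base slab with four walls standing on it — an open box. The base is 423 mm wide and the walls are 13 mm thick, so the internal width is 423 − 2 × 13 = 397 mm.


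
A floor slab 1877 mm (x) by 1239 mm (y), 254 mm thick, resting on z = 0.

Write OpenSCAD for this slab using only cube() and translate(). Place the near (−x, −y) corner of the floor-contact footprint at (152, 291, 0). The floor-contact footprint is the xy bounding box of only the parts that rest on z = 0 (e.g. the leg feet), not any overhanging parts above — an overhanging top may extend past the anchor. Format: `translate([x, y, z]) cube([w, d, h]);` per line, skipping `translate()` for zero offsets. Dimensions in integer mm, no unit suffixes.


translate([152, 291, 0]) cube([1877, 1239, 254]);


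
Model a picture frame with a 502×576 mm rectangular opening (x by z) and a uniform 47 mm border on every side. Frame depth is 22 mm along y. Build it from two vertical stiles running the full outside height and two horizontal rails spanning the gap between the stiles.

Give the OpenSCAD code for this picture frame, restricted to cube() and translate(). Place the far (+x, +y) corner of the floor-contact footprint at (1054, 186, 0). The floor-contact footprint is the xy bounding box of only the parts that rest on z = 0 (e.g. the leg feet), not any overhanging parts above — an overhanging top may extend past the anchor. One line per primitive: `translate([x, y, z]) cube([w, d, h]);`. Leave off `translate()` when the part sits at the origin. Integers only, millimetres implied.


translate([458, 164, 0]) cube([47, 22, 670]);
translate([1007, 164, 0]) cube([47, 22, 670]);
translate([505, 164, 0]) cube([502, 22, 47]);
translate([505, 164, 623]) cube([502, 22, 47]);


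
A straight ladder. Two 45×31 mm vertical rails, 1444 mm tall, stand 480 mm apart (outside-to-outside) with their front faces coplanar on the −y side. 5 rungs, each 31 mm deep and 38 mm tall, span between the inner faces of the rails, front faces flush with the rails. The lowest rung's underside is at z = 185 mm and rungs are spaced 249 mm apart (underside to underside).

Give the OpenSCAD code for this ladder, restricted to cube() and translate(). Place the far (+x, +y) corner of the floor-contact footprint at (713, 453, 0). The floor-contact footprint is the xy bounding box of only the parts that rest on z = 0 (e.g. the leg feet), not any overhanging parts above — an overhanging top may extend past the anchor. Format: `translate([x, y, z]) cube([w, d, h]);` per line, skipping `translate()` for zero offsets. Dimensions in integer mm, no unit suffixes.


// rung span = 480 - 2*45 = 390
// rung[k] z = 185 + k*249
translate([233, 422, 0]) cube([45, 31, 1444]);
translate([668, 422, 0]) cube([45, 31, 1444]);
translate([278, 422, 185]) cube([390, 31, 38]);
translate([278, 422, 434]) cube([390, 31, 38]);
translate([278, 422, 683]) cube([390, 31, 38]);
translate([278, 422, 932]) cube([390, 31, 38]);
translate([278, 422, 1181]) cube([390, 31, 38]);


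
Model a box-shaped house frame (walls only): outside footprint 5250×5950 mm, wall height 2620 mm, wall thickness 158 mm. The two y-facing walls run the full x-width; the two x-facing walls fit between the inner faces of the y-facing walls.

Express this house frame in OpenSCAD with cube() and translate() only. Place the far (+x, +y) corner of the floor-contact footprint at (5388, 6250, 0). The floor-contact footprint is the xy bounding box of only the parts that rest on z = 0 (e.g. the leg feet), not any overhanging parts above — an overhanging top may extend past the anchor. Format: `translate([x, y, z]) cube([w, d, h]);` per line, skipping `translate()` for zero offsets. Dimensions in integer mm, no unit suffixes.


translate([138, 300, 0]) cube([5250, 158, 2620]);
translate([138, 6092, 0]) cube([5250, 158, 2620]);
translate([138, 458, 0]) cube([158, 5634, 2620]);
translate([5230, 458, 0]) cube([158, 5634, 2620]);


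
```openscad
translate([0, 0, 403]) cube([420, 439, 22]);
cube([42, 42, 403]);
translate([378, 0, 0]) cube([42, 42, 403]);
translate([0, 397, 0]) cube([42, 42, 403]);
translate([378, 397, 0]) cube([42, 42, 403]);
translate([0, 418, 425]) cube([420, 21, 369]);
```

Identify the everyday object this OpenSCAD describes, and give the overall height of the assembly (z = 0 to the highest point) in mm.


A chair. The overall height is 794 mm.

A slab on four corner posts with a tall panel at the back — a chair. The seat slab sits at z = 403 with thickness 22, and the 369 mm backrest starts at the seat top, so the overall height is 403 + 22 + 369 = 794 mm.


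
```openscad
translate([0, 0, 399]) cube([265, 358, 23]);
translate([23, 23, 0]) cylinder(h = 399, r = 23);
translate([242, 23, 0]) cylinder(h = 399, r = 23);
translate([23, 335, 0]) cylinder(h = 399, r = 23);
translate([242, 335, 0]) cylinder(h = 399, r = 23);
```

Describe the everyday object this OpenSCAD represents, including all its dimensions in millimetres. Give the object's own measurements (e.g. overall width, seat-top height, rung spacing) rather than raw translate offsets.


A simple wooden stool: a rectangular seat 265 mm (x) by 358 mm (y), 23 mm thick, top face at z = 422 mm, on four round legs, each 46 mm in diameter. The legs rest on z = 0, each leg's axis is inset half a diameter from the nearest pair of seat edges (so the leg's bounding box is flush with the corner).


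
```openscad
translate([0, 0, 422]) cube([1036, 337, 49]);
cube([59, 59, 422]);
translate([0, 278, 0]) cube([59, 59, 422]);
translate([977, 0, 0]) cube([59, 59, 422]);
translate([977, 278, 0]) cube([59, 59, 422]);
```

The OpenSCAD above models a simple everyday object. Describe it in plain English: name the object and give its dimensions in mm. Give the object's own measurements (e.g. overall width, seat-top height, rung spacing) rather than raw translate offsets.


A bench: a 1036×337 mm seat slab, 49 mm thick, top at z = 471 mm, on four 59×59 mm square legs flush with the seat corners and standing on z = 0.


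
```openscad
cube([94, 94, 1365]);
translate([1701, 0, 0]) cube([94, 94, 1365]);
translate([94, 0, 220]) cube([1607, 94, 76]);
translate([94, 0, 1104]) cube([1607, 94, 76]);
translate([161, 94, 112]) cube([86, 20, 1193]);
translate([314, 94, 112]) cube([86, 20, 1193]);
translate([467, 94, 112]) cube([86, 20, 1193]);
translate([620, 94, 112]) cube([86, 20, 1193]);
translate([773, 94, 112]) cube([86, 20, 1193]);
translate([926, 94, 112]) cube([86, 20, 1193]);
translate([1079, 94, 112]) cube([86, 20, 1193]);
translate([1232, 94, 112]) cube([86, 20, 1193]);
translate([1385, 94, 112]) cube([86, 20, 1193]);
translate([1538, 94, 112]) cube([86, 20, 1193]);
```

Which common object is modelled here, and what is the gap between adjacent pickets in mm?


A fence section. The picket gap is 67 mm.

Two posts, two rails, 10 pickets — a fence section. Span 1607 mm holds 10 pickets of 86 mm with 11 equal gaps: ⌊(1607 − 10·86) / 11⌋ = 67 mm.


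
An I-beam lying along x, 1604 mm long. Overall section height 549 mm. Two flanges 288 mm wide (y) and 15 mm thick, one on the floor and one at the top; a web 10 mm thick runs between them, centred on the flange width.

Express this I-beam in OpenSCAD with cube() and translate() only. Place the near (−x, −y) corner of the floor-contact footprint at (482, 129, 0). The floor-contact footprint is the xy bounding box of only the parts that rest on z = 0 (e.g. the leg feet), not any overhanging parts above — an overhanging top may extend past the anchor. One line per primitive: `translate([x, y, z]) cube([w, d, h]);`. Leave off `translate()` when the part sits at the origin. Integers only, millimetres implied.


translate([482, 129, 0]) cube([1604, 288, 15]);
translate([482, 268, 15]) cube([1604, 10, 519]);
translate([482, 129, 534]) cube([1604, 288, 15]);


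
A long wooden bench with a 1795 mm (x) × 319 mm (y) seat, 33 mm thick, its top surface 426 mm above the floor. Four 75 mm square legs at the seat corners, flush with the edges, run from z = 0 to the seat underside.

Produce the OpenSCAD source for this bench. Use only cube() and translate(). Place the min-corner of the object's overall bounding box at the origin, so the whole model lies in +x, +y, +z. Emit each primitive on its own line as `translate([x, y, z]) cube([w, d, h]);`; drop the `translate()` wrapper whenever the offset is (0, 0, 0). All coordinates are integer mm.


translate([0, 0, 393]) cube([1795, 319, 33]);
cube([75, 75, 393]);
translate([0, 244, 0]) cube([75, 75, 393]);
translate([1720, 0, 0]) cube([75, 75, 393]);
translate([1720, 244, 0]) cube([75, 75, 393]);


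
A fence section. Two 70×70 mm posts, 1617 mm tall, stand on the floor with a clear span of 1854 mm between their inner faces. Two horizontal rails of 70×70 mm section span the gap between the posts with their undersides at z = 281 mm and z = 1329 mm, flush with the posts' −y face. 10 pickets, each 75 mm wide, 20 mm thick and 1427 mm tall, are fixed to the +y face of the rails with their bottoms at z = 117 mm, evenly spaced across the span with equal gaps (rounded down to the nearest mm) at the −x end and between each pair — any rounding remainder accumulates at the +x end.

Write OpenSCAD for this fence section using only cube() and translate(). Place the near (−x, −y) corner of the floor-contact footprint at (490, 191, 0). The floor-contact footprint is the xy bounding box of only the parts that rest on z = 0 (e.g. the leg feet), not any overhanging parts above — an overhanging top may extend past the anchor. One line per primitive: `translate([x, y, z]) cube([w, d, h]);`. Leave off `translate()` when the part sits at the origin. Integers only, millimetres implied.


translate([490, 191, 0]) cube([70, 70, 1617]);
translate([2414, 191, 0]) cube([70, 70, 1617]);
translate([560, 191, 281]) cube([1854, 70, 70]);
translate([560, 191, 1329]) cube([1854, 70, 70]);
translate([660, 261, 117]) cube([75, 20, 1427]);
translate([835, 261, 117]) cube([75, 20, 1427]);
translate([1010, 261, 117]) cube([75, 20, 1427]);
translate([1185, 261, 117]) cube([75, 20, 1427]);
translate([1360, 261, 117]) cube([75, 20, 1427]);
translate([1535, 261, 117]) cube([75, 20, 1427]);
translate([1710, 261, 117]) cube([75, 20, 1427]);
translate([1885, 261, 117]) cube([75, 20, 1427]);
translate([2060, 261, 117]) cube([75, 20, 1427]);
translate([2235, 261, 117]) cube([75, 20, 1427]);


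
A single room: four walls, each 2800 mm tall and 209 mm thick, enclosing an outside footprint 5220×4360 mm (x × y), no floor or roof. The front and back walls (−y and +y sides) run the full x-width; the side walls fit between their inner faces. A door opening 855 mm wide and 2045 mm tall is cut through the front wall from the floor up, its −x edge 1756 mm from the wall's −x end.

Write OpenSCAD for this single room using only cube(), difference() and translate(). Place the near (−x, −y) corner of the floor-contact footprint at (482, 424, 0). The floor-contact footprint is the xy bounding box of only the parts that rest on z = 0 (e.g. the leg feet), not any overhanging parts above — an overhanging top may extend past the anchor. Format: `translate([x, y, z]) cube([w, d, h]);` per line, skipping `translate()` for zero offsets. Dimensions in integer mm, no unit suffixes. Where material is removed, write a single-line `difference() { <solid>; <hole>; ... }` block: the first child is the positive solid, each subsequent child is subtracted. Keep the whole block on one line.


difference() { translate([482, 424, 0]) cube([5220, 209, 2800]); translate([2238, 424, 0]) cube([855, 209, 2045]); }
translate([482, 4575, 0]) cube([5220, 209, 2800]);
translate([482, 633, 0]) cube([209, 3942, 2800]);
translate([5493, 633, 0]) cube([209, 3942, 2800]);
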